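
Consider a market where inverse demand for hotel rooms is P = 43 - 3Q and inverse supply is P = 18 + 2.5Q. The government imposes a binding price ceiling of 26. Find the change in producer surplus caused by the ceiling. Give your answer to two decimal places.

-13.03

Free-market equilibrium: 43 - 3Q = 18 + 2.5Q gives Q* = 4.5455, P* = 29.3636.
At the ceiling price 26, quantity supplied is (26 - 18)/2.5 = 3.2; supply is the short side, so Q = 3.2 trades at P = 26.
PS goes from (1/2)(4.5455)(11.3636) = 25.8264 to 12.8 (computed as (26 - 18)(3.2) - (1/2)(2.5)(3.2)^2), a change of -13.0264.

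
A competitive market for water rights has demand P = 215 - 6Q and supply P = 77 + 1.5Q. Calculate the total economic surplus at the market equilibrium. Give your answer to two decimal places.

Equilibrium: 215 - 6Q = 77 + 1.5Q, so Q* = 18.4 and P* = 104.6.
Total surplus is the full triangle between the curves from 0 to Q*: (1/2)(18.4)(215 - 77) = 1269.6.

1269.60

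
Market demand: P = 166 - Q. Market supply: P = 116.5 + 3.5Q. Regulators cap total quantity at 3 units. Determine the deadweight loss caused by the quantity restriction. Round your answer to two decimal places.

Without the quota, 166 - Q = 116.5 + 3.5Q gives Q* = 11.
At Q = 3 the demand price is 166 - (3) = 163 and the supply price is 116.5 + 3.5(3) = 127.
Deadweight loss is the triangle between the curves from 3 to 11: (1/2)(163 - 127)(11 - 3) = 144.

144.00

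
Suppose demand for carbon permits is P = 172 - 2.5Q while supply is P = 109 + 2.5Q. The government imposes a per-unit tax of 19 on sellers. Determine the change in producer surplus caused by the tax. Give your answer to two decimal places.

-101.65

Pre-tax equilibrium: 172 - 2.5Q = 109 + 2.5Q gives Q* = 12.6, P* = 140.5.
With the tax, sellers need 19 more per unit: 172 - 2.5Q = 109 + 2.5Q + 19, so Q_t = 8.8. Buyers pay P_b = 150; sellers receive P_s = P_b - 19 = 131.
Producers lose the trapezoid between P_s and P* out to Q_t plus the triangle from Q_t to Q*: change in PS = 96.8 - 198.45 = -101.65.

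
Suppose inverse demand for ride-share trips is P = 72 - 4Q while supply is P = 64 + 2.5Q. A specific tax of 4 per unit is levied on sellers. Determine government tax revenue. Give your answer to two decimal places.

2.46

Pre-tax equilibrium: 72 - 4Q = 64 + 2.5Q gives Q* = 1.2308, P* = 67.0769.
With the tax, sellers need 4 more per unit: 72 - 4Q = 64 + 2.5Q + 4, so Q_t = 0.6154. Buyers pay P_b = 69.5385; sellers receive P_s = P_b - 4 = 65.5385.
Tax revenue = t x Q_t = 4 x 0.6154 = 2.4615.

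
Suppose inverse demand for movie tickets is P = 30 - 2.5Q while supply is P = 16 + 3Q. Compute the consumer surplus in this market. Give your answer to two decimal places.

Equilibrium: 30 - 2.5Q = 16 + 3Q, so Q* = 2.5455 and P* = 23.6364.
The demand choke price is 30, so CS = (1/2)(Q*)(30 - P*) = (1/2)(2.5455)(6.3636) = 8.0992.

8.10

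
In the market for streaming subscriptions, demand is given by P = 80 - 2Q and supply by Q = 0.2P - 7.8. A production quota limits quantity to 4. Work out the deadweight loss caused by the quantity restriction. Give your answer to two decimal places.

12.07

Rewriting supply in inverse form: P = 39 + 5Q.
Without the quota, 80 - 2Q = 39 + 5Q gives Q* = 5.8571.
At Q = 4 the demand price is 80 - 2(4) = 72 and the supply price is 39 + 5(4) = 59.
DWL = (1/2)(gap between curves at 4) x (Q* - 4) = (1/2)(13)(1.8571) = 12.0714.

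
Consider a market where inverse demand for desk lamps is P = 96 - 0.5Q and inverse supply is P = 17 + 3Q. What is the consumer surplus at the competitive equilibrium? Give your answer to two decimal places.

127.37

Setting demand equal to supply, 79 = 3.5Q, so Q* = 22.5714 and P* = 84.7143.
CS is the area between the demand curve and P* from 0 to Q*: (1/2)(22.5714)(11.2857) = 127.3673.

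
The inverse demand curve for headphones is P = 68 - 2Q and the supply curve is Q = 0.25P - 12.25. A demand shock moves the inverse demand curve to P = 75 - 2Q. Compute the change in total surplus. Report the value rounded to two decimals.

26.25

Rewriting supply in inverse form: P = 49 + 4Q.
Initial equilibrium: Q_0 = 3.1667, P_0 = 61.6667; CS_0 = (1/2)(3.1667)(6.3333) = 10.0278, PS_0 = (1/2)(3.1667)(12.6667) = 20.0556.
New equilibrium: 75 - 2Q = 49 + 4Q gives Q_1 = 4.3333, P_1 = 66.3333; CS_1 = 18.7778, PS_1 = 37.5556.
Change in total surplus = (18.7778 + 37.5556) - (10.0278 + 20.0556) = 26.25.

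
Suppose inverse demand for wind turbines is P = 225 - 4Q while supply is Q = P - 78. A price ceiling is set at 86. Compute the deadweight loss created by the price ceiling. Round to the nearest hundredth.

Rewriting supply in inverse form: P = 78 + Q.
Free-market equilibrium: 225 - 4Q = 78 + Q gives Q* = 29.4, P* = 107.4.
At P = 86, sellers supply (86 - 78)/1 = 8 while buyers want more, so the quantity traded is 8 at price 86.
At Q = 8 the demand price is 193 and the supply price is 86. Deadweight loss is the triangle between the curves from 8 to 29.4: (1/2)(193 - 86)(29.4 - 8) = 1144.9.

1144.90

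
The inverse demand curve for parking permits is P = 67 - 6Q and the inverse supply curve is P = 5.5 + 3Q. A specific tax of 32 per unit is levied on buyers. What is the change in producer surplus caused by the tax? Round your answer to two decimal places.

-53.93

Pre-tax equilibrium: 67 - 6Q = 5.5 + 3Q gives Q* = 6.8333, P* = 26.
With the tax, buyers' net willingness to pay falls by 32: (67 - 32) - 6Q = 5.5 + 3Q, so Q_t = 3.2778. Buyers pay P_b = 47.3333; sellers receive P_s = P_b - 32 = 15.3333.
Producers lose the trapezoid between P_s and P* out to Q_t plus the triangle from Q_t to Q*: change in PS = 16.1157 - 70.0417 = -53.9259.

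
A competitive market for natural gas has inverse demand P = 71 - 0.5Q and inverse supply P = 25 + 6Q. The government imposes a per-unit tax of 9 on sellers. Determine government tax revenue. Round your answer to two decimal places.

51.23

Pre-tax equilibrium: 71 - 0.5Q = 25 + 6Q gives Q* = 7.0769, P* = 67.4615.
With the tax, sellers need 9 more per unit: 71 - 0.5Q = 25 + 6Q + 9, so Q_t = 5.6923. Buyers pay P_b = 68.1538; sellers receive P_s = P_b - 9 = 59.1538.
Tax revenue = t x Q_t = 9 x 5.6923 = 51.2308.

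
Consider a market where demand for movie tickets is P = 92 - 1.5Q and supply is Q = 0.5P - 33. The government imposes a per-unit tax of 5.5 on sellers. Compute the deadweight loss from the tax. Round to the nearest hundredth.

4.32

Rewriting supply in inverse form: P = 66 + 2Q.
Pre-tax equilibrium: 92 - 1.5Q = 66 + 2Q gives Q* = 7.4286, P* = 80.8571.
With the tax, sellers need 5.5 more per unit: 92 - 1.5Q = 66 + 2Q + 5.5, so Q_t = 5.8571. Buyers pay P_b = 83.2143; sellers receive P_s = P_b - 5.5 = 77.7143.
Deadweight loss is the triangle between the curves from Q_t to Q*: (1/2)(7.4286 - 5.8571)(5.5) = 4.3214.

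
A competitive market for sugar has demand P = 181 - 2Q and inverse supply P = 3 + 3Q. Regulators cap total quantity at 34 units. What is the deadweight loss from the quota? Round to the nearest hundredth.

Unrestricted equilibrium: Q* = (181 - 3)/(2 + 3) = 35.6.
At Q = 34 the demand price is 181 - 2(34) = 113 and the supply price is 3 + 3(34) = 105.
Deadweight loss is the triangle between the curves from 34 to 35.6: (1/2)(113 - 105)(35.6 - 34) = 6.4.

6.40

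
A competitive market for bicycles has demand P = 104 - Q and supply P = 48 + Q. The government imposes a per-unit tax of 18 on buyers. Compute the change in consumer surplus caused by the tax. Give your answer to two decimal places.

-211.50

Without the tax, 104 - Q = 48 + Q so Q* = 28 and P* = 76.
A tax on buyers shifts demand down by 18: (104 - 18) - Q = 48 + Q, so Q_t = 19. Buyers pay P_b = 85; sellers receive P_s = P_b - 18 = 67.
CS falls from (1/2)(28)(28) = 392 to (1/2)(19)(19) = 180.5, a change of -211.5.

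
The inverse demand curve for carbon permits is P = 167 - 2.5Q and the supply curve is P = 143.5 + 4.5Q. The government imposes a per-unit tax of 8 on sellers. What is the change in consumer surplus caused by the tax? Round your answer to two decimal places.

Pre-tax equilibrium: 167 - 2.5Q = 143.5 + 4.5Q gives Q* = 3.3571, P* = 158.6071.
With the tax, sellers need 8 more per unit: 167 - 2.5Q = 143.5 + 4.5Q + 8, so Q_t = 2.2143. Buyers pay P_b = 161.4643; sellers receive P_s = P_b - 8 = 153.4643.
Consumers lose the trapezoid between P* and P_b out to Q_t plus the triangle from Q_t to Q*: change in CS = 6.1288 - 14.088 = -7.9592.

-7.96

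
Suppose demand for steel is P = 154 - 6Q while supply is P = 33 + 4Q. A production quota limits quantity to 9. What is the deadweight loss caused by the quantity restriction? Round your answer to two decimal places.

48.05

Unrestricted equilibrium: Q* = (154 - 33)/(6 + 4) = 12.1.
At Q = 9 the demand price is 154 - 6(9) = 100 and the supply price is 33 + 4(9) = 69.
Deadweight loss is the triangle between the curves from 9 to 12.1: (1/2)(100 - 69)(12.1 - 9) = 48.05.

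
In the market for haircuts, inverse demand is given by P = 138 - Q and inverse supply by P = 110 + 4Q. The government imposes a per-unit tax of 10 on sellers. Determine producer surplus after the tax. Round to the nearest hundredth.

Pre-tax equilibrium: 138 - Q = 110 + 4Q gives Q* = 5.6, P* = 132.4.
A tax on sellers shifts supply up by 10: 138 - Q = 110 + 4Q + 10, so Q_t = 3.6. Buyers pay P_b = 134.4; sellers receive P_s = P_b - 10 = 124.4.
Producer surplus is the triangle above supply below P_s: (1/2)(3.6)(124.4 - 110) = 25.92.

25.92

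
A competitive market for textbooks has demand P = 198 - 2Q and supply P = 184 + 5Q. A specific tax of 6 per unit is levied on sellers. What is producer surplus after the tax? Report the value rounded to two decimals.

3.27

Pre-tax equilibrium: 198 - 2Q = 184 + 5Q gives Q* = 2, P* = 194.
With the tax, sellers need 6 more per unit: 198 - 2Q = 184 + 5Q + 6, so Q_t = 1.1429. Buyers pay P_b = 195.7143; sellers receive P_s = P_b - 6 = 189.7143.
Producer surplus is the triangle above supply below P_s: (1/2)(1.1429)(189.7143 - 184) = 3.2653.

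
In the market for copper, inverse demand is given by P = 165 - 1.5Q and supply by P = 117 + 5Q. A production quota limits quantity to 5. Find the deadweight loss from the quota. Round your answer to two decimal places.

18.48

Without the quota, 165 - 1.5Q = 117 + 5Q gives Q* = 7.3846.
At Q = 5 the demand price is 165 - 1.5(5) = 157.5 and the supply price is 117 + 5(5) = 142.
DWL = (1/2)(gap between curves at 5) x (Q* - 5) = (1/2)(15.5)(2.3846) = 18.4808.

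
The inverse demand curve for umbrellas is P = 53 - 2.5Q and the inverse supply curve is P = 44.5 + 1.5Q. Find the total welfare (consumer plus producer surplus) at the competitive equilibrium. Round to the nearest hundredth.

9.03

Setting demand equal to supply, 8.5 = 4Q, so Q* = 2.125 and P* = 47.6875.
CS = (1/2)(2.125)(5.3125) = 5.6445 and PS = (1/2)(2.125)(3.1875) = 3.3867, so total surplus = 9.0312.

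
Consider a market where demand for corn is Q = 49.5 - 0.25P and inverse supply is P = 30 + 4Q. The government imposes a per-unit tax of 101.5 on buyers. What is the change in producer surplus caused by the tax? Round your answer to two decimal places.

Rewriting demand in inverse form: P = 198 - 4Q.
Pre-tax equilibrium: 198 - 4Q = 30 + 4Q gives Q* = 21, P* = 114.
A tax on buyers shifts demand down by 101.5: (198 - 101.5) - 4Q = 30 + 4Q, so Q_t = 8.3125. Buyers pay P_b = 164.75; sellers receive P_s = P_b - 101.5 = 63.25.
Producers lose the trapezoid between P_s and P* out to Q_t plus the triangle from Q_t to Q*: change in PS = 138.1953 - 882 = -743.8047.

-743.80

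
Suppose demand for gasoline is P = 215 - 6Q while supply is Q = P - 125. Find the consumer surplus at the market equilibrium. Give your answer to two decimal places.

Rewriting supply in inverse form: P = 125 + Q.
Setting demand equal to supply, 90 = 7Q, so Q* = 12.8571 and P* = 137.8571.
The demand choke price is 215, so CS = (1/2)(Q*)(215 - P*) = (1/2)(12.8571)(77.1429) = 495.9184.

495.92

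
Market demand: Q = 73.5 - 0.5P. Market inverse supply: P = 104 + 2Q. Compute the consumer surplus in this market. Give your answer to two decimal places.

Rewriting demand in inverse form: P = 147 - 2Q.
Equilibrium: 147 - 2Q = 104 + 2Q, so Q* = 10.75 and P* = 125.5.
Consumer surplus is the triangle under demand above P*: (1/2)(10.75)(147 - 125.5) = (1/2)(10.75)(21.5) = 115.5625.

115.56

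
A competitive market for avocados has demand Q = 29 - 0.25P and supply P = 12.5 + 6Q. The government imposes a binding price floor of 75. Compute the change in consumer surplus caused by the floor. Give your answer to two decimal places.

Rewriting demand in inverse form: P = 116 - 4Q.
Free-market equilibrium: 116 - 4Q = 12.5 + 6Q gives Q* = 10.35, P* = 74.6.
At P = 75, buyers demand (116 - 75)/4 = 10.25 while sellers would supply more, so the quantity traded is 10.25 at price 75.
CS goes from (1/2)(10.35)(41.4) = 214.245 to 210.125 (computed as (116 - 75)(10.25) - (1/2)(4)(10.25)^2), a change of -4.12.

-4.12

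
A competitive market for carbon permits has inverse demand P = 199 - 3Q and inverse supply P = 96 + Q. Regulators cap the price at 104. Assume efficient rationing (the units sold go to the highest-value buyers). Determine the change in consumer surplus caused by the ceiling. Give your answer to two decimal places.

-330.59

Free-market equilibrium: 199 - 3Q = 96 + Q gives Q* = 25.75, P* = 121.75.
At P = 104, sellers supply (104 - 96)/1 = 8 while buyers want more, so the quantity traded is 8 at price 104.
CS goes from (1/2)(25.75)(77.25) = 994.5938 to 664 (computed as (199 - 104)(8) - (1/2)(3)(8)^2), a change of -330.5938.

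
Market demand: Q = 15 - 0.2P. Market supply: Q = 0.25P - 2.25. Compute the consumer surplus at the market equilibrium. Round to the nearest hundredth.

134.44

Rewriting demand in inverse form: P = 75 - 5Q.
Rewriting supply in inverse form: P = 9 + 4Q.
Setting demand equal to supply, 66 = 9Q, so Q* = 7.3333 and P* = 38.3333.
CS is the area between the demand curve and P* from 0 to Q*: (1/2)(7.3333)(36.6667) = 134.4444.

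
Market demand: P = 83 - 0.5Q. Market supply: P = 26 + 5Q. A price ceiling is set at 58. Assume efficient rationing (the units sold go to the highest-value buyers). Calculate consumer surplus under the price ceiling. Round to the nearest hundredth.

Free-market equilibrium: 83 - 0.5Q = 26 + 5Q gives Q* = 10.3636, P* = 77.8182.
At the ceiling price 58, quantity supplied is (58 - 26)/5 = 6.4; supply is the short side, so Q = 6.4 trades at P = 58.
The demand price at Q = 6.4 is 79.8. CS is the trapezoid between demand and 58 over [0, 6.4]: (1/2)[(83 - 58) + (79.8 - 58)](6.4) = 149.76.

149.76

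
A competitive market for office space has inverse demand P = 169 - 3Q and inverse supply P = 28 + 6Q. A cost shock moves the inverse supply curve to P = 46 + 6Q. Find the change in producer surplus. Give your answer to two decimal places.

Initial equilibrium: Q_0 = 15.6667, P_0 = 122; CS_0 = (1/2)(15.6667)(47) = 368.1667, PS_0 = (1/2)(15.6667)(94) = 736.3333.
New equilibrium: 169 - 3Q = 46 + 6Q gives Q_1 = 13.6667, P_1 = 128; CS_1 = 280.1667, PS_1 = 560.3333.
Change in producer surplus = 560.3333 - 736.3333 = -176.

-176.00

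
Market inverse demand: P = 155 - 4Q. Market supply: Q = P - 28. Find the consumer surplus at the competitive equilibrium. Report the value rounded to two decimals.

Rewriting supply in inverse form: P = 28 + Q.
Setting demand equal to supply, 127 = 5Q, so Q* = 25.4 and P* = 53.4.
The demand choke price is 155, so CS = (1/2)(Q*)(155 - P*) = (1/2)(25.4)(101.6) = 1290.32.

1290.32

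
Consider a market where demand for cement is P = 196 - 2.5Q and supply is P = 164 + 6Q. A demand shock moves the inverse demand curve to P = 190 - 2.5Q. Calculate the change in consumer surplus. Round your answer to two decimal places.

-6.02

Initial equilibrium: Q_0 = 3.7647, P_0 = 186.5882; CS_0 = (1/2)(3.7647)(9.4118) = 17.7163, PS_0 = (1/2)(3.7647)(22.5882) = 42.519.
New equilibrium: 190 - 2.5Q = 164 + 6Q gives Q_1 = 3.0588, P_1 = 182.3529; CS_1 = 11.6955, PS_1 = 28.0692.
Change in consumer surplus = 11.6955 - 17.7163 = -6.0208.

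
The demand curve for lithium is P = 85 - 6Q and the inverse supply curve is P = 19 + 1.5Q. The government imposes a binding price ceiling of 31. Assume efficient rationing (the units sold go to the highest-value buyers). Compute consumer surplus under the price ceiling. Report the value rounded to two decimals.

Without the control, 85 - 6Q = 19 + 1.5Q so Q* = 8.8 and P* = 32.2.
At P = 31, sellers supply (31 - 19)/1.5 = 8 while buyers want more, so the quantity traded is 8 at price 31.
The demand price at Q = 8 is 37. CS is the trapezoid between demand and 31 over [0, 8]: (1/2)[(85 - 31) + (37 - 31)](8) = 240.

240.00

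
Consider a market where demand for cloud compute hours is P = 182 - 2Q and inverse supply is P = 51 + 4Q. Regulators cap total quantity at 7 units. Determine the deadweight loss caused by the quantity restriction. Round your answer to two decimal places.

660.08

Without the quota, 182 - 2Q = 51 + 4Q gives Q* = 21.8333.
At Q = 7 the demand price is 182 - 2(7) = 168 and the supply price is 51 + 4(7) = 79.
DWL = (1/2)(gap between curves at 7) x (Q* - 7) = (1/2)(89)(14.8333) = 660.0833.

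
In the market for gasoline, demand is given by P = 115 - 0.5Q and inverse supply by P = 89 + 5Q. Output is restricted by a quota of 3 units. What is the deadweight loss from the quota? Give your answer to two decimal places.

8.20

Without the quota, 115 - 0.5Q = 89 + 5Q gives Q* = 4.7273.
At Q = 3 the demand price is 115 - 0.5(3) = 113.5 and the supply price is 89 + 5(3) = 104.
DWL = (1/2)(gap between curves at 3) x (Q* - 3) = (1/2)(9.5)(1.7273) = 8.2045.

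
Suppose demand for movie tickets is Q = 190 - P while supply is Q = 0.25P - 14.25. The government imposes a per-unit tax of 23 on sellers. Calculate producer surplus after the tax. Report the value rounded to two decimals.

Rewriting demand in inverse form: P = 190 - Q.
Rewriting supply in inverse form: P = 57 + 4Q.
Without the tax, 190 - Q = 57 + 4Q so Q* = 26.6 and P* = 163.4.
With the tax, sellers need 23 more per unit: 190 - Q = 57 + 4Q + 23, so Q_t = 22. Buyers pay P_b = 168; sellers receive P_s = P_b - 23 = 145.
PS = (1/2)(Q_t)(P_s - 57) = (1/2)(22)(88) = 968.

968.00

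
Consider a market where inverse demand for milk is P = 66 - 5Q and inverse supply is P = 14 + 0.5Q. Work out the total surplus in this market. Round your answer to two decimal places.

245.82

Setting demand equal to supply, 52 = 5.5Q, so Q* = 9.4545 and P* = 18.7273.
CS = (1/2)(9.4545)(47.2727) = 223.4711 and PS = (1/2)(9.4545)(4.7273) = 22.3471, so total surplus = 245.8182.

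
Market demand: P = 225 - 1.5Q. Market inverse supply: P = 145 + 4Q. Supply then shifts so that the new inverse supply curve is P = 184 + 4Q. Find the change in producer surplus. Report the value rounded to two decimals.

-312.00

Initial equilibrium: Q_0 = 14.5455, P_0 = 203.1818; CS_0 = (1/2)(14.5455)(21.8182) = 158.6777, PS_0 = (1/2)(14.5455)(58.1818) = 423.1405.
New equilibrium: 225 - 1.5Q = 184 + 4Q gives Q_1 = 7.4545, P_1 = 213.8182; CS_1 = 41.6777, PS_1 = 111.1405.
Change in producer surplus = 111.1405 - 423.1405 = -312.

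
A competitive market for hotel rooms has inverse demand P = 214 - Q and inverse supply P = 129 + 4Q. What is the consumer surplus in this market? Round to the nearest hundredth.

144.50

Equilibrium: 214 - Q = 129 + 4Q, so Q* = 17 and P* = 197.
Consumer surplus is the triangle under demand above P*: (1/2)(17)(214 - 197) = (1/2)(17)(17) = 144.5.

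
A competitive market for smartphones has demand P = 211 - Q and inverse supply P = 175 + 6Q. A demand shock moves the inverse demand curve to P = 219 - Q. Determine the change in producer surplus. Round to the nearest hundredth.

39.18

Initial equilibrium: Q_0 = 5.1429, P_0 = 205.8571; CS_0 = (1/2)(5.1429)(5.1429) = 13.2245, PS_0 = (1/2)(5.1429)(30.8571) = 79.3469.
New equilibrium: 219 - Q = 175 + 6Q gives Q_1 = 6.2857, P_1 = 212.7143; CS_1 = 19.7551, PS_1 = 118.5306.
Change in producer surplus = 118.5306 - 79.3469 = 39.1837.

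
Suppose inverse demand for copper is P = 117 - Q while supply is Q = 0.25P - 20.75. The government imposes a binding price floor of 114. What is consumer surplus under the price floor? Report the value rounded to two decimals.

Rewriting supply in inverse form: P = 83 + 4Q.
Without the control, 117 - Q = 83 + 4Q so Q* = 6.8 and P* = 110.2.
At P = 114, buyers demand (117 - 114)/1 = 3 while sellers would supply more, so the quantity traded is 3 at price 114.
CS is the triangle under demand above 114: (1/2)(3)(117 - 114) = 4.5.

4.50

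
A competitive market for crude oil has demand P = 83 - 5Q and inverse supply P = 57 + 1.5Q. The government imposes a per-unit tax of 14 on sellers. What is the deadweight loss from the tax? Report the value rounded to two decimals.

15.08

Without the tax, 83 - 5Q = 57 + 1.5Q so Q* = 4 and P* = 63.
With the tax, sellers need 14 more per unit: 83 - 5Q = 57 + 1.5Q + 14, so Q_t = 1.8462. Buyers pay P_b = 73.7692; sellers receive P_s = P_b - 14 = 59.7692.
The welfare triangle lost has base Q* - Q_t = 2.1538 and height t = 14, so DWL = (1/2)(2.1538)(14) = 15.0769.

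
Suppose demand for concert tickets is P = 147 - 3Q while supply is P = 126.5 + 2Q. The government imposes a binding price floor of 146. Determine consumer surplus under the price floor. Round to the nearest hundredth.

0.17

Free-market equilibrium: 147 - 3Q = 126.5 + 2Q gives Q* = 4.1, P* = 134.7.
At the floor price 146, quantity demanded is (147 - 146)/3 = 0.3333; demand is the short side, so Q = 0.3333 trades at P = 146.
CS is the triangle under demand above 146: (1/2)(0.3333)(147 - 146) = 0.1667.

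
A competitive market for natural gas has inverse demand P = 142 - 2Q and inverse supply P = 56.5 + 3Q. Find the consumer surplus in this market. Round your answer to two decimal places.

Set 142 - 2Q = 56.5 + 3Q, which gives 85.5 = 5Q, so Q* = 17.1 and P* = 142 - 2(17.1) = 107.8.
CS is the area between the demand curve and P* from 0 to Q*: (1/2)(17.1)(34.2) = 292.41.

292.41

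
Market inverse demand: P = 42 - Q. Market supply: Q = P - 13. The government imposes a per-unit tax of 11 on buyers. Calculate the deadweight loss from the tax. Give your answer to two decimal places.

30.25

Rewriting supply in inverse form: P = 13 + Q.
Without the tax, 42 - Q = 13 + Q so Q* = 14.5 and P* = 27.5.
With the tax, buyers' net willingness to pay falls by 11: (42 - 11) - Q = 13 + Q, so Q_t = 9. Buyers pay P_b = 33; sellers receive P_s = P_b - 11 = 22.
The welfare triangle lost has base Q* - Q_t = 5.5 and height t = 11, so DWL = (1/2)(5.5)(11) = 30.25.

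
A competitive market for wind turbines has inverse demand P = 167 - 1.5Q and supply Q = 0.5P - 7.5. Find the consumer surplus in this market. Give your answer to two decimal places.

1414.53

Rewriting supply in inverse form: P = 15 + 2Q.
Setting demand equal to supply, 152 = 3.5Q, so Q* = 43.4286 and P* = 101.8571.
CS is the area between the demand curve and P* from 0 to Q*: (1/2)(43.4286)(65.1429) = 1414.5306.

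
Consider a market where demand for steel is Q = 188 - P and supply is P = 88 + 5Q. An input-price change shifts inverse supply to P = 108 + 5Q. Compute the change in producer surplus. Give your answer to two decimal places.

Rewriting demand in inverse form: P = 188 - Q.
Initial equilibrium: Q_0 = 16.6667, P_0 = 171.3333; CS_0 = (1/2)(16.6667)(16.6667) = 138.8889, PS_0 = (1/2)(16.6667)(83.3333) = 694.4444.
New equilibrium: 188 - Q = 108 + 5Q gives Q_1 = 13.3333, P_1 = 174.6667; CS_1 = 88.8889, PS_1 = 444.4444.
Change in producer surplus = 444.4444 - 694.4444 = -250.

-250.00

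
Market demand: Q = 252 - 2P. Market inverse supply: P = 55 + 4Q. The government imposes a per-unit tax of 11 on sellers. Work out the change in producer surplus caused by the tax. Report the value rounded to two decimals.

-142.32

Rewriting demand in inverse form: P = 126 - 0.5Q.
Without the tax, 126 - 0.5Q = 55 + 4Q so Q* = 15.7778 and P* = 118.1111.
With the tax, sellers need 11 more per unit: 126 - 0.5Q = 55 + 4Q + 11, so Q_t = 13.3333. Buyers pay P_b = 119.3333; sellers receive P_s = P_b - 11 = 108.3333.
Producers lose the trapezoid between P_s and P* out to Q_t plus the triangle from Q_t to Q*: change in PS = 355.5556 - 497.8765 = -142.321.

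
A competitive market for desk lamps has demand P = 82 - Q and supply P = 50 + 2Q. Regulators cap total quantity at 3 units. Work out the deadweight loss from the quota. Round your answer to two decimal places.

88.17

Unrestricted equilibrium: Q* = (82 - 50)/(1 + 2) = 10.6667.
At Q = 3 the demand price is 82 - (3) = 79 and the supply price is 50 + 2(3) = 56.
Deadweight loss is the triangle between the curves from 3 to 10.6667: (1/2)(79 - 56)(10.6667 - 3) = 88.1667.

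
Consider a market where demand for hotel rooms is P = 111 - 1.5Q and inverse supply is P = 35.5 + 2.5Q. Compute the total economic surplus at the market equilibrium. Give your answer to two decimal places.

Equilibrium: 111 - 1.5Q = 35.5 + 2.5Q, so Q* = 18.875 and P* = 82.6875.
Total surplus is the full triangle between the curves from 0 to Q*: (1/2)(18.875)(111 - 35.5) = 712.5312.

712.53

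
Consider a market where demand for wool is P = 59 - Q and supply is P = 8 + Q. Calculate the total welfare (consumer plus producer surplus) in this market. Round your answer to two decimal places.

650.25

Equilibrium: 59 - Q = 8 + Q, so Q* = 25.5 and P* = 33.5.
CS = (1/2)(25.5)(25.5) = 325.125 and PS = (1/2)(25.5)(25.5) = 325.125, so total surplus = 650.25.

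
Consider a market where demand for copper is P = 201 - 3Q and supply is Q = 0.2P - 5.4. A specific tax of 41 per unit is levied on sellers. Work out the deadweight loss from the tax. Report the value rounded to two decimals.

105.06

Rewriting supply in inverse form: P = 27 + 5Q.
Without the tax, 201 - 3Q = 27 + 5Q so Q* = 21.75 and P* = 135.75.
With the tax, sellers need 41 more per unit: 201 - 3Q = 27 + 5Q + 41, so Q_t = 16.625. Buyers pay P_b = 151.125; sellers receive P_s = P_b - 41 = 110.125.
Deadweight loss is the triangle between the curves from Q_t to Q*: (1/2)(21.75 - 16.625)(41) = 105.0625.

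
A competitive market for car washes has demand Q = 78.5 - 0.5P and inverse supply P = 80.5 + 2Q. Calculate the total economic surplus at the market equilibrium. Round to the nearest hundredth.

731.53

Rewriting demand in inverse form: P = 157 - 2Q.
Equilibrium: 157 - 2Q = 80.5 + 2Q, so Q* = 19.125 and P* = 118.75.
CS = (1/2)(19.125)(38.25) = 365.7656 and PS = (1/2)(19.125)(38.25) = 365.7656, so total surplus = 731.5312.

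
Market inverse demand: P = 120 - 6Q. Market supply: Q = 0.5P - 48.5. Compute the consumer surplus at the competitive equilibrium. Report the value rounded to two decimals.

24.80

Rewriting supply in inverse form: P = 97 + 2Q.
Equilibrium: 120 - 6Q = 97 + 2Q, so Q* = 2.875 and P* = 102.75.
CS is the area between the demand curve and P* from 0 to Q*: (1/2)(2.875)(17.25) = 24.7969.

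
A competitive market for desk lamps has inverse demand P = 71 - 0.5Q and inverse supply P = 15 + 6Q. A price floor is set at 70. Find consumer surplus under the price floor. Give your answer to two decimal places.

Without the control, 71 - 0.5Q = 15 + 6Q so Q* = 8.6154 and P* = 66.6923.
At P = 70, buyers demand (71 - 70)/0.5 = 2 while sellers would supply more, so the quantity traded is 2 at price 70.
CS is the triangle under demand above 70: (1/2)(2)(71 - 70) = 1.

1.00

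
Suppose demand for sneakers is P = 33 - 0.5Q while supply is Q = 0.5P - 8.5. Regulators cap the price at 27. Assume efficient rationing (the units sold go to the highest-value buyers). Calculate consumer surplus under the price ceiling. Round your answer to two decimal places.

23.75

Rewriting supply in inverse form: P = 17 + 2Q.
Free-market equilibrium: 33 - 0.5Q = 17 + 2Q gives Q* = 6.4, P* = 29.8.
At P = 27, sellers supply (27 - 17)/2 = 5 while buyers want more, so the quantity traded is 5 at price 27.
The demand price at Q = 5 is 30.5. CS is the trapezoid between demand and 27 over [0, 5]: (1/2)[(33 - 27) + (30.5 - 27)](5) = 23.75.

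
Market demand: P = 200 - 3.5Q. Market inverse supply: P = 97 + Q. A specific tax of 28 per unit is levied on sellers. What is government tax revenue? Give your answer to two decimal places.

466.67

Without the tax, 200 - 3.5Q = 97 + Q so Q* = 22.8889 and P* = 119.8889.
With the tax, sellers need 28 more per unit: 200 - 3.5Q = 97 + Q + 28, so Q_t = 16.6667. Buyers pay P_b = 141.6667; sellers receive P_s = P_b - 28 = 113.6667.
Revenue is the tax times quantity traded: 28 x 16.6667 = 466.6667.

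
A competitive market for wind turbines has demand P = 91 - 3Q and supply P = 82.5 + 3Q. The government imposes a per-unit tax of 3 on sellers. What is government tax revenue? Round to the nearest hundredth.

2.75

Without the tax, 91 - 3Q = 82.5 + 3Q so Q* = 1.4167 and P* = 86.75.
A tax on sellers shifts supply up by 3: 91 - 3Q = 82.5 + 3Q + 3, so Q_t = 0.9167. Buyers pay P_b = 88.25; sellers receive P_s = P_b - 3 = 85.25.
Tax revenue = t x Q_t = 3 x 0.9167 = 2.75.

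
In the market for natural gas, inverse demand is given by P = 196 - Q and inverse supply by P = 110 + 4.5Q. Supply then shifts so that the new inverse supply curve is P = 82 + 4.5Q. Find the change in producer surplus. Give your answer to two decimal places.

416.53

Initial equilibrium: Q_0 = 15.6364, P_0 = 180.3636; CS_0 = (1/2)(15.6364)(15.6364) = 122.2479, PS_0 = (1/2)(15.6364)(70.3636) = 550.1157.
New equilibrium: 196 - Q = 82 + 4.5Q gives Q_1 = 20.7273, P_1 = 175.2727; CS_1 = 214.8099, PS_1 = 966.6446.
Change in producer surplus = 966.6446 - 550.1157 = 416.5289.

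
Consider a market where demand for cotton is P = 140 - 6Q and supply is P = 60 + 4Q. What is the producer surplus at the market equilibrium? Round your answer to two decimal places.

Set 140 - 6Q = 60 + 4Q, which gives 80 = 10Q, so Q* = 8 and P* = 140 - 6(8) = 92.
Producer surplus is the triangle above supply below P*: (1/2)(8)(92 - 60) = (1/2)(8)(32) = 128.

128.00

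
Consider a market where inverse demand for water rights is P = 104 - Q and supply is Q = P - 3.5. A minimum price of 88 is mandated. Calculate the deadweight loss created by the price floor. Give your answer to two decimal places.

Rewriting supply in inverse form: P = 3.5 + Q.
Without the control, 104 - Q = 3.5 + Q so Q* = 50.25 and P* = 53.75.
At P = 88, buyers demand (104 - 88)/1 = 16 while sellers would supply more, so the quantity traded is 16 at price 88.
At Q = 16 the demand price is 88 and the supply price is 19.5. Deadweight loss is the triangle between the curves from 16 to 50.25: (1/2)(88 - 19.5)(50.25 - 16) = 1173.0625.

1173.06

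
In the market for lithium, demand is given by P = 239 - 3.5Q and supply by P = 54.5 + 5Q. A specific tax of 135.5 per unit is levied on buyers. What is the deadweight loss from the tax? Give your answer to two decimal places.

Pre-tax equilibrium: 239 - 3.5Q = 54.5 + 5Q gives Q* = 21.7059, P* = 163.0294.
With the tax, buyers' net willingness to pay falls by 135.5: (239 - 135.5) - 3.5Q = 54.5 + 5Q, so Q_t = 5.7647. Buyers pay P_b = 218.8235; sellers receive P_s = P_b - 135.5 = 83.3235.
Deadweight loss is the triangle between the curves from Q_t to Q*: (1/2)(21.7059 - 5.7647)(135.5) = 1080.0147.

1080.01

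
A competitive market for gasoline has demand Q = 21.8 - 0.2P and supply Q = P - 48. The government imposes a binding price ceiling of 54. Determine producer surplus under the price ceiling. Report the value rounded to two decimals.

Rewriting demand in inverse form: P = 109 - 5Q.
Rewriting supply in inverse form: P = 48 + Q.
Without the control, 109 - 5Q = 48 + Q so Q* = 10.1667 and P* = 58.1667.
At the ceiling price 54, quantity supplied is (54 - 48)/1 = 6; supply is the short side, so Q = 6 trades at P = 54.
PS is the triangle above supply below 54: (1/2)(6)(54 - 48) = 18.

18.00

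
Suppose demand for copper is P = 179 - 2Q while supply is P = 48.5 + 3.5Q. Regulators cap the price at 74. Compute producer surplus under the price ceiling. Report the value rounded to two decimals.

92.89

Free-market equilibrium: 179 - 2Q = 48.5 + 3.5Q gives Q* = 23.7273, P* = 131.5455.
At the ceiling price 74, quantity supplied is (74 - 48.5)/3.5 = 7.2857; supply is the short side, so Q = 7.2857 trades at P = 74.
PS is the triangle above supply below 74: (1/2)(7.2857)(74 - 48.5) = 92.8929.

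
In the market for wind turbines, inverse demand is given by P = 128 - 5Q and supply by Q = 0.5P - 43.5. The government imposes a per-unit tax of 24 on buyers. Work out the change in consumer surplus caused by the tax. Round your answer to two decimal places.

-71.02

Rewriting supply in inverse form: P = 87 + 2Q.
Pre-tax equilibrium: 128 - 5Q = 87 + 2Q gives Q* = 5.8571, P* = 98.7143.
With the tax, buyers' net willingness to pay falls by 24: (128 - 24) - 5Q = 87 + 2Q, so Q_t = 2.4286. Buyers pay P_b = 115.8571; sellers receive P_s = P_b - 24 = 91.8571.
CS falls from (1/2)(5.8571)(29.2857) = 85.7653 to (1/2)(2.4286)(12.1429) = 14.7449, a change of -71.0204.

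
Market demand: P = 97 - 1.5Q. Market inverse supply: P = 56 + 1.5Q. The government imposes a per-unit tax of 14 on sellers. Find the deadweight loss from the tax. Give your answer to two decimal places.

Without the tax, 97 - 1.5Q = 56 + 1.5Q so Q* = 13.6667 and P* = 76.5.
With the tax, sellers need 14 more per unit: 97 - 1.5Q = 56 + 1.5Q + 14, so Q_t = 9. Buyers pay P_b = 83.5; sellers receive P_s = P_b - 14 = 69.5.
Deadweight loss is the triangle between the curves from Q_t to Q*: (1/2)(13.6667 - 9)(14) = 32.6667.

32.67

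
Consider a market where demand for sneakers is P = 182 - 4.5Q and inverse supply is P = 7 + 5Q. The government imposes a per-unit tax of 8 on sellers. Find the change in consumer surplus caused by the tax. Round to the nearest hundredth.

-68.21

Pre-tax equilibrium: 182 - 4.5Q = 7 + 5Q gives Q* = 18.4211, P* = 99.1053.
With the tax, sellers need 8 more per unit: 182 - 4.5Q = 7 + 5Q + 8, so Q_t = 17.5789. Buyers pay P_b = 102.8947; sellers receive P_s = P_b - 8 = 94.8947.
CS falls from (1/2)(18.4211)(82.8947) = 763.5042 to (1/2)(17.5789)(79.1053) = 695.2936, a change of -68.2105.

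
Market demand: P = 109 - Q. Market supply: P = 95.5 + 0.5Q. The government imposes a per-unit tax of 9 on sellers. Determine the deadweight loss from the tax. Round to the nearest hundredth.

Pre-tax equilibrium: 109 - Q = 95.5 + 0.5Q gives Q* = 9, P* = 100.
A tax on sellers shifts supply up by 9: 109 - Q = 95.5 + 0.5Q + 9, so Q_t = 3. Buyers pay P_b = 106; sellers receive P_s = P_b - 9 = 97.
Deadweight loss is the triangle between the curves from Q_t to Q*: (1/2)(9 - 3)(9) = 27.

27.00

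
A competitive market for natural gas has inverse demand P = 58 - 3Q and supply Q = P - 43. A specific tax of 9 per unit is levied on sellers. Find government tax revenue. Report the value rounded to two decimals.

13.50

Rewriting supply in inverse form: P = 43 + Q.
Pre-tax equilibrium: 58 - 3Q = 43 + Q gives Q* = 3.75, P* = 46.75.
With the tax, sellers need 9 more per unit: 58 - 3Q = 43 + Q + 9, so Q_t = 1.5. Buyers pay P_b = 53.5; sellers receive P_s = P_b - 9 = 44.5.
Revenue is the tax times quantity traded: 9 x 1.5 = 13.5.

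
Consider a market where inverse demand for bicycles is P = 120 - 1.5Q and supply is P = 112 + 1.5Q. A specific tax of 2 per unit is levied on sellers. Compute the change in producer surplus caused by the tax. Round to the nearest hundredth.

-2.33

Without the tax, 120 - 1.5Q = 112 + 1.5Q so Q* = 2.6667 and P* = 116.
With the tax, sellers need 2 more per unit: 120 - 1.5Q = 112 + 1.5Q + 2, so Q_t = 2. Buyers pay P_b = 117; sellers receive P_s = P_b - 2 = 115.
PS falls from (1/2)(2.6667)(4) = 5.3333 to (1/2)(2)(3) = 3, a change of -2.3333.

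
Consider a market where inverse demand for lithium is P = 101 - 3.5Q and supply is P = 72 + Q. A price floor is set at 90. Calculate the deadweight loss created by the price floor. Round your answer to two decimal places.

Without the control, 101 - 3.5Q = 72 + Q so Q* = 6.4444 and P* = 78.4444.
At P = 90, buyers demand (101 - 90)/3.5 = 3.1429 while sellers would supply more, so the quantity traded is 3.1429 at price 90.
At Q = 3.1429 the demand price is 90 and the supply price is 75.1429. Deadweight loss is the triangle between the curves from 3.1429 to 6.4444: (1/2)(90 - 75.1429)(6.4444 - 3.1429) = 24.5261.

24.53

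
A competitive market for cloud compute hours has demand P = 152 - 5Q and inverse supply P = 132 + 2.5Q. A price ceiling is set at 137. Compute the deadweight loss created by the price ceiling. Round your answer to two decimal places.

Without the control, 152 - 5Q = 132 + 2.5Q so Q* = 2.6667 and P* = 138.6667.
At the ceiling price 137, quantity supplied is (137 - 132)/2.5 = 2; supply is the short side, so Q = 2 trades at P = 137.
The lost-trades triangle has base Q* - 2 = 0.6667 and height equal to the gap between the curves at Q = 2, which is 142 - 137 = 5. DWL = (1/2)(0.6667)(5) = 1.6667.

1.67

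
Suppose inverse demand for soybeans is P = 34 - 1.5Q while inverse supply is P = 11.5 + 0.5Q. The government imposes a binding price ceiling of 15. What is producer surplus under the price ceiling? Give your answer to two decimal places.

12.25

Without the control, 34 - 1.5Q = 11.5 + 0.5Q so Q* = 11.25 and P* = 17.125.
At P = 15, sellers supply (15 - 11.5)/0.5 = 7 while buyers want more, so the quantity traded is 7 at price 15.
PS is the triangle above supply below 15: (1/2)(7)(15 - 11.5) = 12.25.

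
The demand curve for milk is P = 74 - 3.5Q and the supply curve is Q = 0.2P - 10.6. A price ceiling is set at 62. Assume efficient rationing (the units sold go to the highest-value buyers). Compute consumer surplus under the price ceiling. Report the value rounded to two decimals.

15.93

Rewriting supply in inverse form: P = 53 + 5Q.
Without the control, 74 - 3.5Q = 53 + 5Q so Q* = 2.4706 and P* = 65.3529.
At the ceiling price 62, quantity supplied is (62 - 53)/5 = 1.8; supply is the short side, so Q = 1.8 trades at P = 62.
The demand price at Q = 1.8 is 67.7. CS is the trapezoid between demand and 62 over [0, 1.8]: (1/2)[(74 - 62) + (67.7 - 62)](1.8) = 15.93.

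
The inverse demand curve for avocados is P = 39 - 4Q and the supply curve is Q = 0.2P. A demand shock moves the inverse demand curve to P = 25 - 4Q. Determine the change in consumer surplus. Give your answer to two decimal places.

Rewriting supply in inverse form: P = 5Q.
Initial equilibrium: Q_0 = 4.3333, P_0 = 21.6667; CS_0 = (1/2)(4.3333)(17.3333) = 37.5556, PS_0 = (1/2)(4.3333)(21.6667) = 46.9444.
New equilibrium: 25 - 4Q = 5Q gives Q_1 = 2.7778, P_1 = 13.8889; CS_1 = 15.4321, PS_1 = 19.2901.
Change in consumer surplus = 15.4321 - 37.5556 = -22.1235.

-22.12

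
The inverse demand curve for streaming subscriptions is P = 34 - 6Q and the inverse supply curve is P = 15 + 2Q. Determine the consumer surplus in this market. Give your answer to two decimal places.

16.92

Equilibrium: 34 - 6Q = 15 + 2Q, so Q* = 2.375 and P* = 19.75.
The demand choke price is 34, so CS = (1/2)(Q*)(34 - P*) = (1/2)(2.375)(14.25) = 16.9219.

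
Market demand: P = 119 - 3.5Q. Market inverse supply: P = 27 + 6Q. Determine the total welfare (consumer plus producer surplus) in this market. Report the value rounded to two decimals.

Equilibrium: 119 - 3.5Q = 27 + 6Q, so Q* = 9.6842 and P* = 85.1053.
Total surplus is the full triangle between the curves from 0 to Q*: (1/2)(9.6842)(119 - 27) = 445.4737.

445.47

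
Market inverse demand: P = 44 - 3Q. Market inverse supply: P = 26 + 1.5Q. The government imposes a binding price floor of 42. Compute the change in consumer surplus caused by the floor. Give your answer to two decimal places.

Without the control, 44 - 3Q = 26 + 1.5Q so Q* = 4 and P* = 32.
At the floor price 42, quantity demanded is (44 - 42)/3 = 0.6667; demand is the short side, so Q = 0.6667 trades at P = 42.
CS goes from (1/2)(4)(12) = 24 to 0.6667 (computed as (44 - 42)(0.6667) - (1/2)(3)(0.6667)^2), a change of -23.3333.

-23.33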